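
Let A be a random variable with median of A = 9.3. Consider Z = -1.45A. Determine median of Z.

A linear map preserves order up to sign, so median of Z = a·median of A + b = (-1.45)·9.3 = -13.485.

median of Z = -13.485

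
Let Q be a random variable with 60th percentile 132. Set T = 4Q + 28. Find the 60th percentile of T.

Since a = 4 > 0 the transformation is increasing, so the 60th percentile of T = a·(P_{60} of Q) + b = 4·132 + 28 = 556.

60th percentile of T = 556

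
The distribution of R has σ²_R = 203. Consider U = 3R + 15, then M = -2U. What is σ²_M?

σ²_M = 7308

σ²_U = 3²·203 = 1827.
σ²_M = (-2)²·1827 = 7308.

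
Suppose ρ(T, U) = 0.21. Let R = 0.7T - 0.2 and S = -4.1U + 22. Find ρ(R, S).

Linear rescalings preserve |correlation|; the slopes 0.7 and -4.1 have opposite signs, so the correlation flips sign: ρ(R, S) = −ρ(T, U) = -0.21.

ρ(R, S) = -0.21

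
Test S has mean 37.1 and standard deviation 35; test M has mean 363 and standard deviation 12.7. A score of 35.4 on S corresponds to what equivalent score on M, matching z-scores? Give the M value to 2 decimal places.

M = 362.38

z = (35.4 − 37.1)/35 ≈ -0.0486.
M = 363 + z·12.7 = 363 + (35.4 − 37.1)·12.7/35 ≈ 362.38.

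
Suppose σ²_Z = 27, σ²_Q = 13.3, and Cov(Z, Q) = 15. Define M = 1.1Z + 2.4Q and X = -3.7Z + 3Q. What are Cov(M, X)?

Cov(M, X) = -97.83

By bilinearity, Cov(M, X) = ac·σ²_Z + bd·σ²_Q + (ad+bc)·Cov(Z, Q), with a=1.1, b=2.4, c=-3.7, d=3.
ac·σ²_Z = 1.1·(-3.7)·27 = -109.89
bd·σ²_Q = 2.4·3·13.3 = 95.76
(ad+bc)·Cov(Z, Q) = (-5.58)·15 = -83.7
Cov(M, X) = -109.89 + 95.76 + (-83.7) = -97.83.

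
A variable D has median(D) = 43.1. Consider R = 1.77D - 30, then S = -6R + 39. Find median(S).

median(R) = 1.77·43.1 + (-30) = 46.287.
median(S) = (-6)·46.287 + 39 = -238.722.

median(S) = -238.722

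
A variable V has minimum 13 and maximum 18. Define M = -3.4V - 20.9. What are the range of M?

Range(M) = 17

Range of V = 18 − 13 = 5.
Range(M) = |a|·Range(V) = |-3.4|·5 = 17.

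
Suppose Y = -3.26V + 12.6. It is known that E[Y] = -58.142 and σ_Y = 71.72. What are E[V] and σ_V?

From Y = -3.26V + 12.6: E[Y] = a·E[V] + b, so E[V] = (E[Y] − b)/a = (-58.142 − 12.6)/(-3.26) = 21.7.
σ_Y = |a|·σ_V, so σ_V = 71.72/|-3.26| = 22.

E[V] = 21.7, σ_V = 22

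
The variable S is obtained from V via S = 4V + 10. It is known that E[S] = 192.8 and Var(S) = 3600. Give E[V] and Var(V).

E[V] = 45.7, Var(V) = 225

From S = 4V + 10: E[S] = a·E[V] + b, so E[V] = (E[S] − b)/a = (192.8 − 10)/4 = 45.7.
Var(S) = a²·Var(V), so Var(V) = 3600/4² = 225.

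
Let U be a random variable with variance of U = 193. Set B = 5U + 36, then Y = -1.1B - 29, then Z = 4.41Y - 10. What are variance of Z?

variance of B = 5²·193 = 4825.
variance of Y = (-1.1)²·4825 = 5838.25.
variance of Z = 4.41²·5838.25 = 113542.869825.

variance of Z = 113542.869825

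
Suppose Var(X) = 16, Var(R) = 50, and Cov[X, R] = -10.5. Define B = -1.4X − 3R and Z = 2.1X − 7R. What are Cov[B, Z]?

By bilinearity, Cov[B, Z] = ac·Var(X) + bd·Var(R) + (ad+bc)·Cov[X, R], with a=-1.4, b=-3, c=2.1, d=-7.
ac·Var(X) = (-1.4)·2.1·16 = -47.04
bd·Var(R) = (-3)·(-7)·50 = 1050
(ad+bc)·Cov[X, R] = (3.5)·(-10.5) = -36.75
Cov[B, Z] = -47.04 + 1050 + (-36.75) = 966.21.

Cov[B, Z] = 966.21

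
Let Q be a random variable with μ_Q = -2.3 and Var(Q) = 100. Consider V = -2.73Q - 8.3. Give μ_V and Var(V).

V = -2.73Q - 8.3 is linear with a = -2.73, b = -8.3.
μ_V = a·μ_Q + b = (-2.73)·(-2.3) + (-8.3) = -2.021.
Var(V) = a²·Var(Q) = (-2.73)²·100 = 745.29 (the additive constant -8.3 does not affect variance).

μ_V = -2.021, Var(V) = 745.29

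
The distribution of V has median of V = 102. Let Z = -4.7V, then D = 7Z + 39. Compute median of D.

median of D = -3316.8

median of Z = (-4.7)·102 = -479.4.
median of D = 7·(-479.4) + 39 = -3316.8.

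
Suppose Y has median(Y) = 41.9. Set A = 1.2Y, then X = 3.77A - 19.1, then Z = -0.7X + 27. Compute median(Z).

median(A) = 1.2·41.9 = 50.28.
median(X) = 3.77·50.28 + (-19.1) = 170.4556.
median(Z) = (-0.7)·170.4556 + 27 = -92.31892.

median(Z) = -92.31892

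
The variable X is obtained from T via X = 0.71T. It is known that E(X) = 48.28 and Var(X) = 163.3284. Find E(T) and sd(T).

From X = 0.71T: E(X) = a·E(T) + b, so E(T) = (E(X) − b)/a = (48.28 − 0)/0.71 = 68.
sd(X) = √163.3284 = 12.78.
sd(X) = |a|·sd(T), so sd(T) = 12.78/|0.71| = 18.

E(T) = 68, sd(T) = 18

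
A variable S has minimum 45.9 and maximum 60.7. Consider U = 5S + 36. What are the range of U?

Range of S = 60.7 − 45.9 = 14.8.
Range(U) = |a|·Range(S) = |5|·14.8 = 74.

Range(U) = 74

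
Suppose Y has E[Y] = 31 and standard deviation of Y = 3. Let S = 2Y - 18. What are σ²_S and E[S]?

σ²_S = 36, E[S] = 44

S = 2Y - 18 is linear with a = 2, b = -18.
σ²_Y = 3² = 9.
σ²_S = a²·σ²_Y = 2²·9 = 36 (the additive constant -18 does not affect variance).
E[S] = a·E[Y] + b = 2·31 + (-18) = 44.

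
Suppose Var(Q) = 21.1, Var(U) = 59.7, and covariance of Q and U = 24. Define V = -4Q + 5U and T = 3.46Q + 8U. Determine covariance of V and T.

By bilinearity, covariance of V and T = ac·Var(Q) + bd·Var(U) + (ad+bc)·covariance of Q and U, with a=-4, b=5, c=3.46, d=8.
ac·Var(Q) = (-4)·3.46·21.1 = -292.024
bd·Var(U) = 5·8·59.7 = 2388
(ad+bc)·covariance of Q and U = (-14.7)·24 = -352.8
covariance of V and T = -292.024 + 2388 + (-352.8) = 1743.176.

covariance of V and T = 1743.176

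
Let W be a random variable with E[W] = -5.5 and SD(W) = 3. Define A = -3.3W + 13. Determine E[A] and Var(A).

E[A] = 31.15, Var(A) = 98.01

A = -3.3W + 13 is linear with a = -3.3, b = 13.
E[A] = a·E[W] + b = (-3.3)·(-5.5) + 13 = 31.15.
Var(W) = 3² = 9.
Var(A) = a²·Var(W) = (-3.3)²·9 = 98.01 (the additive constant 13 does not affect variance).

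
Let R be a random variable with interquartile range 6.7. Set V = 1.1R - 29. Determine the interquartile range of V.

Under V = aR + b, IQR(V) = |a|·IQR(R) = |1.1|·6.7 = 7.37 (shifts cancel; spread scales by |a|).

IQR(V) = 7.37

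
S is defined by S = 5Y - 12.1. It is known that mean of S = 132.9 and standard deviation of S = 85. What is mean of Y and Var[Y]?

From S = 5Y - 12.1: mean of S = a·mean of Y + b, so mean of Y = (mean of S − b)/a = (132.9 − (-12.1))/5 = 29.
Var[S] = 85² = 7225.
Var[S] = a²·Var[Y], so Var[Y] = 7225/5² = 289.

mean of Y = 29, Var[Y] = 289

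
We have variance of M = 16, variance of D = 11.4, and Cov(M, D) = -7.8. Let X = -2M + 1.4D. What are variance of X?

variance of X = 130.024

variance of X = a²·variance of M + b²·variance of D + 2ab·Cov(M, D) with a = -2, b = 1.4.
= (-2)²·16 + 1.4²·11.4 + 2·(-2)·1.4·(-7.8)
= 64 + 22.344 + 43.68 = 130.024.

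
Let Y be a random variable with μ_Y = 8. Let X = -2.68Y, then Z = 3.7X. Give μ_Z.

μ_X = (-2.68)·8 = -21.44.
μ_Z = 3.7·(-21.44) = -79.328.

μ_Z = -79.328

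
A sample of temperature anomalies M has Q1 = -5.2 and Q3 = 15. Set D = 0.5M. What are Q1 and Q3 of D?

a = 0.5 > 0: Q1(D) = a·Q1(M)+b = -2.6, Q3(D) = a·Q3(M)+b = 7.5.

Q1(D) = -2.6, Q3(D) = 7.5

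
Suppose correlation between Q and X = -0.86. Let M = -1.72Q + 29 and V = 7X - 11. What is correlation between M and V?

Linear rescalings preserve |correlation|; the slopes -1.72 and 7 have opposite signs, so the correlation flips sign: correlation between M and V = −correlation between Q and X = 0.86.

correlation between M and V = 0.86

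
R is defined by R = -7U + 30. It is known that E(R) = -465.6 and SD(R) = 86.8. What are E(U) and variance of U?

E(U) = 70.8, variance of U = 153.76

From R = -7U + 30: E(R) = a·E(U) + b, so E(U) = (E(R) − b)/a = (-465.6 − 30)/(-7) = 70.8.
variance of R = 86.8² = 7534.24.
variance of R = a²·variance of U, so variance of U = 7534.24/(-7)² = 153.76.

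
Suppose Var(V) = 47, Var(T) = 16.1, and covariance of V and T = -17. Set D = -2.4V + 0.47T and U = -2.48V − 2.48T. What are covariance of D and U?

covariance of D and U = 179.60904

By bilinearity, covariance of D and U = ac·Var(V) + bd·Var(T) + (ad+bc)·covariance of V and T, with a=-2.4, b=0.47, c=-2.48, d=-2.48.
ac·Var(V) = (-2.4)·(-2.48)·47 = 279.744
bd·Var(T) = 0.47·(-2.48)·16.1 = -18.76616
(ad+bc)·covariance of V and T = (4.7864)·(-17) = -81.3688
covariance of D and U = 279.744 + (-18.76616) + (-81.3688) = 179.60904.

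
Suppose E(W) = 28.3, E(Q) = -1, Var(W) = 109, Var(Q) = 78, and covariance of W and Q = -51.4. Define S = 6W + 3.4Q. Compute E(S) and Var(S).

E(S) = 6·E(W) + 3.4·E(Q) = 6·28.3 + 3.4·(-1) = 166.4.
Var(S) = a²·Var(W) + b²·Var(Q) + 2ab·covariance of W and Q with a = 6, b = 3.4.
= 6²·109 + 3.4²·78 + 2·6·3.4·(-51.4)
= 3924 + 901.68 + (-2097.12) = 2728.56.

E(S) = 166.4, Var(S) = 2728.56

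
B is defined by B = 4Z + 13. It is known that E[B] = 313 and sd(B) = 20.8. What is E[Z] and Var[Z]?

E[Z] = 75, Var[Z] = 27.04

From B = 4Z + 13: E[B] = a·E[Z] + b, so E[Z] = (E[B] − b)/a = (313 − 13)/4 = 75.
Var[B] = 20.8² = 432.64.
Var[B] = a²·Var[Z], so Var[Z] = 432.64/4² = 27.04.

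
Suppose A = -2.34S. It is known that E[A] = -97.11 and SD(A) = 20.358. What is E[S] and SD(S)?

From A = -2.34S: E[A] = a·E[S] + b, so E[S] = (E[A] − b)/a = (-97.11 − 0)/(-2.34) = 41.5.
SD(A) = |a|·SD(S), so SD(S) = 20.358/|-2.34| = 8.7.

E[S] = 41.5, SD(S) = 8.7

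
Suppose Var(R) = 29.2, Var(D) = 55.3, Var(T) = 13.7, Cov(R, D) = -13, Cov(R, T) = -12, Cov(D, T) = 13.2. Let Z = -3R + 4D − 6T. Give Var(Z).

Var(Z) = 887.2

Var(Z) = a²·Var(R) + b²·Var(D) + c²·Var(T) + 2ab·Cov(R, D) + 2ac·Cov(R, T) + 2bc·Cov(D, T), with a = -3, b = 4, c = -6.
= 262.8 + 884.8 + 493.2 + 312 + (-432) + (-633.6)
= 887.2.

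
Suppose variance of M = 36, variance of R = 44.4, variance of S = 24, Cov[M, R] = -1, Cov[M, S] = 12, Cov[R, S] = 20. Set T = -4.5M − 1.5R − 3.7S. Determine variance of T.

variance of T = a²·variance of M + b²·variance of R + c²·variance of S + 2ab·Cov[M, R] + 2ac·Cov[M, S] + 2bc·Cov[R, S], with a = -4.5, b = -1.5, c = -3.7.
= 729 + 99.9 + 328.56 + (-13.5) + 399.6 + 222
= 1765.56.

variance of T = 1765.56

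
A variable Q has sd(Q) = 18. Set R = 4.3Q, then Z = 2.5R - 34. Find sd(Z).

sd(Z) = 193.5

sd(R) = |4.3|·18 = 77.4.
sd(Z) = |2.5|·77.4 = 193.5.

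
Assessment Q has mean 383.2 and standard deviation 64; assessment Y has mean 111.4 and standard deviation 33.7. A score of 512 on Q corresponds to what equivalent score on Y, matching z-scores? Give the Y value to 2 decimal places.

z = (512 − 383.2)/64 = 2.0125.
Y = 111.4 + z·33.7 = 111.4 + (512 − 383.2)·33.7/64 ≈ 179.22.

Y = 179.22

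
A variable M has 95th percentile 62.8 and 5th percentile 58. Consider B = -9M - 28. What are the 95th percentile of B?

95th percentile of B = -550

Since a = -9 < 0 the transformation is decreasing, reversing order: the 95th percentile of B corresponds to the 5th percentile of M.
So P_{95}(B) = a·P_{5}(M) + b = (-9)·58 + (-28) = -550.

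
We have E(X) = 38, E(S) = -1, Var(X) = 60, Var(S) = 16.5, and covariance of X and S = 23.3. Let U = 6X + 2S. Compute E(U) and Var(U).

E(U) = 6·E(X) + 2·E(S) = 6·38 + 2·(-1) = 226.
Var(U) = a²·Var(X) + b²·Var(S) + 2ab·covariance of X and S with a = 6, b = 2.
= 6²·60 + 2²·16.5 + 2·6·2·23.3
= 2160 + 66 + 559.2 = 2785.2.

E(U) = 226, Var(U) = 2785.2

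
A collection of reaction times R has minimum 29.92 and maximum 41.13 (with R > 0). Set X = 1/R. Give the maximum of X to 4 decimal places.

max(X) = 0.0334

1/R is decreasing on this domain, so max(X) comes from min(R) = 29.92: max(X) = 1/(29.92) ≈ 0.0334.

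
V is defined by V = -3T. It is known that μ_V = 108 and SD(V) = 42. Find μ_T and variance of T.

From V = -3T: μ_V = a·μ_T + b, so μ_T = (μ_V − b)/a = (108 − 0)/(-3) = -36.
variance of V = 42² = 1764.
variance of V = a²·variance of T, so variance of T = 1764/(-3)² = 196.

μ_T = -36, variance of T = 196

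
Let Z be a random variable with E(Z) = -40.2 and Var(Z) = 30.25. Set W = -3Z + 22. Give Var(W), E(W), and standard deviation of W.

W = -3Z + 22 is linear with a = -3, b = 22.
Var(W) = a²·Var(Z) = (-3)²·30.25 = 272.25 (the additive constant 22 does not affect variance).
E(W) = a·E(Z) + b = (-3)·(-40.2) + 22 = 142.6.
standard deviation of Z = √30.25 = 5.5.
standard deviation of W = |a|·standard deviation of Z = |-3|·5.5 = 16.5.

Var(W) = 272.25, E(W) = 142.6, standard deviation of W = 16.5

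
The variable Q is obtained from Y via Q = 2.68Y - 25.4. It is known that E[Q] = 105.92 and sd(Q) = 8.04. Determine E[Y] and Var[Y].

From Q = 2.68Y - 25.4: E[Q] = a·E[Y] + b, so E[Y] = (E[Q] − b)/a = (105.92 − (-25.4))/2.68 = 49.
Var[Q] = 8.04² = 64.6416.
Var[Q] = a²·Var[Y], so Var[Y] = 64.6416/2.68² = 9.

E[Y] = 49, Var[Y] = 9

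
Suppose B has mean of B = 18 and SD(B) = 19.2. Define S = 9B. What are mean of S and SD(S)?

mean of S = 162, SD(S) = 172.8

S = 9B is linear with a = 9, b = 0.
mean of S = a·mean of B + b = 9·18 = 162.
SD(S) = |a|·SD(B) = |9|·19.2 = 172.8.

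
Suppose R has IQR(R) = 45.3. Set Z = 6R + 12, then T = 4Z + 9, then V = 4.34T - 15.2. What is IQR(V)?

IQR(Z) = |6|·45.3 = 271.8.
IQR(T) = |4|·271.8 = 1087.2.
IQR(V) = |4.34|·1087.2 = 4718.448.

IQR(V) = 4718.448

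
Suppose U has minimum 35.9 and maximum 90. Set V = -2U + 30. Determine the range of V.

Range of U = 90 − 35.9 = 54.1.
Range(V) = |a|·Range(U) = |-2|·54.1 = 108.2.

Range(V) = 108.2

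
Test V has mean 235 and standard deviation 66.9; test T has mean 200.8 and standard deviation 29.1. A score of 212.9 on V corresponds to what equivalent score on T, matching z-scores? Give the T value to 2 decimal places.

T = 191.19

z = (212.9 − 235)/66.9 ≈ -0.3303.
T = 200.8 + z·29.1 = 200.8 + (212.9 − 235)·29.1/66.9 ≈ 191.19.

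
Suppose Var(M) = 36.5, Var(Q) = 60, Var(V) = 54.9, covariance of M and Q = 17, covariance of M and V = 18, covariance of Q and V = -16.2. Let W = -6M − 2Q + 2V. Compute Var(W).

Var(W) = a²·Var(M) + b²·Var(Q) + c²·Var(V) + 2ab·covariance of M and Q + 2ac·covariance of M and V + 2bc·covariance of Q and V, with a = -6, b = -2, c = 2.
= 1314 + 240 + 219.6 + 408 + (-432) + 129.6
= 1879.2.

Var(W) = 1879.2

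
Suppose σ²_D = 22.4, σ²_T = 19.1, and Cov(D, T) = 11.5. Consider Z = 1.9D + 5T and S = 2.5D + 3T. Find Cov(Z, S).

Cov(Z, S) = 602.2

By bilinearity, Cov(Z, S) = ac·σ²_D + bd·σ²_T + (ad+bc)·Cov(D, T), with a=1.9, b=5, c=2.5, d=3.
ac·σ²_D = 1.9·2.5·22.4 = 106.4
bd·σ²_T = 5·3·19.1 = 286.5
(ad+bc)·Cov(D, T) = (18.2)·11.5 = 209.3
Cov(Z, S) = 106.4 + 286.5 + 209.3 = 602.2.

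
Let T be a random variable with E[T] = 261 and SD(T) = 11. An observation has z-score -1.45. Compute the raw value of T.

T = E[T] + z·SD(T) = 261 + (-1.45)·11 = 245.05.

T = 245.05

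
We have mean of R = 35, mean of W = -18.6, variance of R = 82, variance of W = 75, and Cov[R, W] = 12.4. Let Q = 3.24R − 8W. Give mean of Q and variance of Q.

mean of Q = 3.24·mean of R + (-8)·mean of W = 3.24·35 + (-8)·(-18.6) = 262.2.
variance of Q = a²·variance of R + b²·variance of W + 2ab·Cov[R, W] with a = 3.24, b = -8.
= 3.24²·82 + (-8)²·75 + 2·3.24·(-8)·12.4
= 860.8032 + 4800 + (-642.816) = 5017.9872.

mean of Q = 262.2, variance of Q = 5017.9872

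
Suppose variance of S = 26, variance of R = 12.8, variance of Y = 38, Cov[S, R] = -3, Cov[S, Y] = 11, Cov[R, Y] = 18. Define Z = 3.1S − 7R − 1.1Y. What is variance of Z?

variance of Z = 1255.42

variance of Z = a²·variance of S + b²·variance of R + c²·variance of Y + 2ab·Cov[S, R] + 2ac·Cov[S, Y] + 2bc·Cov[R, Y], with a = 3.1, b = -7, c = -1.1.
= 249.86 + 627.2 + 45.98 + 130.2 + (-75.02) + 277.2
= 1255.42.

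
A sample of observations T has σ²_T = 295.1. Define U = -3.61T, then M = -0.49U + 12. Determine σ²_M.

σ²_M = 923.370027671

σ²_U = (-3.61)²·295.1 = 3845.77271.
σ²_M = (-0.49)²·3845.77271 = 923.370027671.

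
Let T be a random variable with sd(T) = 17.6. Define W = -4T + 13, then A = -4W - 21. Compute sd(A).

sd(A) = 281.6

sd(W) = |-4|·17.6 = 70.4.
sd(A) = |-4|·70.4 = 281.6.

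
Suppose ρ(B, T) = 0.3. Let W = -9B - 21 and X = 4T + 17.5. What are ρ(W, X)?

ρ(W, X) = -0.3

Linear rescalings preserve |correlation|; the slopes -9 and 4 have opposite signs, so the correlation flips sign: ρ(W, X) = −ρ(B, T) = -0.3.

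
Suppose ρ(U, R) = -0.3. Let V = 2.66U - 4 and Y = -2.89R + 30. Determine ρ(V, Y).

Linear rescalings preserve |correlation|; the slopes 2.66 and -2.89 have opposite signs, so the correlation flips sign: ρ(V, Y) = −ρ(U, R) = 0.3.

ρ(V, Y) = 0.3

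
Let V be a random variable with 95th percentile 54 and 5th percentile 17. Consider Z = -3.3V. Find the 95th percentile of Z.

Since a = -3.3 < 0 the transformation is decreasing, reversing order: the 95th percentile of Z corresponds to the 5th percentile of V.
So P_{95}(Z) = a·P_{5}(V) + b = (-3.3)·17 = -56.1.

95th percentile of Z = -56.1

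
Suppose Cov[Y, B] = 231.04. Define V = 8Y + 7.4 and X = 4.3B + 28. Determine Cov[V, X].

Cov[V, X] = 7947.776

Cov[V, X] = a·c·Cov[Y, B] = 8·4.3·231.04 = 7947.776. Additive constants drop out.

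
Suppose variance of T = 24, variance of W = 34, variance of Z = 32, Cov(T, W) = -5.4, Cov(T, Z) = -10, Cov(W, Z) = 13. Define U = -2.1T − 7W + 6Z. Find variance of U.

variance of U = a²·variance of T + b²·variance of W + c²·variance of Z + 2ab·Cov(T, W) + 2ac·Cov(T, Z) + 2bc·Cov(W, Z), with a = -2.1, b = -7, c = 6.
= 105.84 + 1666 + 1152 + (-158.76) + 252 + (-1092)
= 1925.08.

variance of U = 1925.08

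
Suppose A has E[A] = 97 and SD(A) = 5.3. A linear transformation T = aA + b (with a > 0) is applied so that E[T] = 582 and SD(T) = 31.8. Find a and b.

SD(T) = a·SD(A) (a > 0), so a = 31.8/5.3 = 6.
E[T] = a·E[A] + b, so b = 582 − 6·97 = 0.

a = 6, b = 0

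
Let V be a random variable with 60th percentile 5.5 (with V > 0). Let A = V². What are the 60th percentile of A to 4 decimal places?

60th percentile of A = 30.25

V² is increasing, so P_{60}(A) = g(P_{60}(V)) = 30.25.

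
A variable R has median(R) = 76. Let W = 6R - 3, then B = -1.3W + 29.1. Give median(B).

median(B) = -559.8

median(W) = 6·76 + (-3) = 453.
median(B) = (-1.3)·453 + 29.1 = -559.8.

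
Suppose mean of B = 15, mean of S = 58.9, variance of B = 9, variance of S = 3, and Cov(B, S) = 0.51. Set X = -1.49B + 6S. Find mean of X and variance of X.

mean of X = 331.05, variance of X = 118.8621

mean of X = (-1.49)·mean of B + 6·mean of S = (-1.49)·15 + 6·58.9 = 331.05.
variance of X = a²·variance of B + b²·variance of S + 2ab·Cov(B, S) with a = -1.49, b = 6.
= (-1.49)²·9 + 6²·3 + 2·(-1.49)·6·0.51
= 19.9809 + 108 + (-9.1188) = 118.8621.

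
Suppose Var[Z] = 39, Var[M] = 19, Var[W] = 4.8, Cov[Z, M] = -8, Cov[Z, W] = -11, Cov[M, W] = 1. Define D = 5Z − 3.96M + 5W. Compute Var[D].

Var[D] = 1120.1504

Var[D] = a²·Var[Z] + b²·Var[M] + c²·Var[W] + 2ab·Cov[Z, M] + 2ac·Cov[Z, W] + 2bc·Cov[M, W], with a = 5, b = -3.96, c = 5.
= 975 + 297.9504 + 120 + 316.8 + (-550) + (-39.6)
= 1120.1504.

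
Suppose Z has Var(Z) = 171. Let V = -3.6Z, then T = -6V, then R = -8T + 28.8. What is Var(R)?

Var(V) = (-3.6)²·171 = 2216.16.
Var(T) = (-6)²·2216.16 = 79781.76.
Var(R) = (-8)²·79781.76 = 5106032.64.

Var(R) = 5106032.64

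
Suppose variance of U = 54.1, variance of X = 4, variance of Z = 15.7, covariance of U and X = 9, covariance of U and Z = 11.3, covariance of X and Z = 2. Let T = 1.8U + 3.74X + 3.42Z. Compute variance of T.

variance of T = a²·variance of U + b²·variance of X + c²·variance of Z + 2ab·covariance of U and X + 2ac·covariance of U and Z + 2bc·covariance of X and Z, with a = 1.8, b = 3.74, c = 3.42.
= 175.284 + 55.9504 + 183.63348 + 121.176 + 139.1256 + 51.1632
= 726.33268.

variance of T = 726.33268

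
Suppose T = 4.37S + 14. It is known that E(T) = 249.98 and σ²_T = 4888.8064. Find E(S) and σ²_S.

E(S) = 54, σ²_S = 256

From T = 4.37S + 14: E(T) = a·E(S) + b, so E(S) = (E(T) − b)/a = (249.98 − 14)/4.37 = 54.
σ²_T = a²·σ²_S, so σ²_S = 4888.8064/4.37² = 256.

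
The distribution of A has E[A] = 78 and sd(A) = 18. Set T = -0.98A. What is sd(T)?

T = -0.98A is linear with a = -0.98, b = 0.
sd(T) = |a|·sd(A) = |-0.98|·18 = 17.64.

sd(T) = 17.64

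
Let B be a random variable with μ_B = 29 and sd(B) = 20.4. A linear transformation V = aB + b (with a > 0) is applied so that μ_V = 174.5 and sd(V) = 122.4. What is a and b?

a = 6, b = 0.5

sd(V) = a·sd(B) (a > 0), so a = 122.4/20.4 = 6.
μ_V = a·μ_B + b, so b = 174.5 − 6·29 = 0.5.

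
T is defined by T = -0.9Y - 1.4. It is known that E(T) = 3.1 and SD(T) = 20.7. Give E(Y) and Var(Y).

From T = -0.9Y - 1.4: E(T) = a·E(Y) + b, so E(Y) = (E(T) − b)/a = (3.1 − (-1.4))/(-0.9) = -5.
Var(T) = 20.7² = 428.49.
Var(T) = a²·Var(Y), so Var(Y) = 428.49/(-0.9)² = 529.

E(Y) = -5, Var(Y) = 529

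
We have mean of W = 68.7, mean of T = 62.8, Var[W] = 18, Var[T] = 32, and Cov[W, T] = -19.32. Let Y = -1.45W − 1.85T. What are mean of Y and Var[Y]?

mean of Y = (-1.45)·mean of W + (-1.85)·mean of T = (-1.45)·68.7 + (-1.85)·62.8 = -215.795.
Var[Y] = a²·Var[W] + b²·Var[T] + 2ab·Cov[W, T] with a = -1.45, b = -1.85.
= (-1.45)²·18 + (-1.85)²·32 + 2·(-1.45)·(-1.85)·(-19.32)
= 37.845 + 109.52 + (-103.6518) = 43.7132.

mean of Y = -215.795, Var[Y] = 43.7132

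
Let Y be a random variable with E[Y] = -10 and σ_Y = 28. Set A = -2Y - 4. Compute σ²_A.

σ²_A = 3136

A = -2Y - 4 is linear with a = -2, b = -4.
σ²_Y = 28² = 784.
σ²_A = a²·σ²_Y = (-2)²·784 = 3136 (the additive constant -4 does not affect variance).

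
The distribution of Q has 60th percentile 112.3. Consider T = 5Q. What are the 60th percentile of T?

60th percentile of T = 561.5

Since a = 5 > 0 the transformation is increasing, so the 60th percentile of T = a·(P_{60} of Q) + b = 5·112.3 = 561.5.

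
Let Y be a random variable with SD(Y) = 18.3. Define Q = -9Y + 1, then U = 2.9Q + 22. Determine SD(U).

SD(Q) = |-9|·18.3 = 164.7.
SD(U) = |2.9|·164.7 = 477.63.

SD(U) = 477.63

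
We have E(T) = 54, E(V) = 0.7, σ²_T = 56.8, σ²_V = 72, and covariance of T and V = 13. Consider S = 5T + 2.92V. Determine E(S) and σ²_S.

E(S) = 272.044, σ²_S = 2413.5008

E(S) = 5·E(T) + 2.92·E(V) = 5·54 + 2.92·0.7 = 272.044.
σ²_S = a²·σ²_T + b²·σ²_V + 2ab·covariance of T and V with a = 5, b = 2.92.
= 5²·56.8 + 2.92²·72 + 2·5·2.92·13
= 1420 + 613.9008 + 379.6 = 2413.5008.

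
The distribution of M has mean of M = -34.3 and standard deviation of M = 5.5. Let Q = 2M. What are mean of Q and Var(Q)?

mean of Q = -68.6, Var(Q) = 121

Q = 2M is linear with a = 2, b = 0.
mean of Q = a·mean of M + b = 2·(-34.3) = -68.6.
Var(M) = 5.5² = 30.25.
Var(Q) = a²·Var(M) = 2²·30.25 = 121.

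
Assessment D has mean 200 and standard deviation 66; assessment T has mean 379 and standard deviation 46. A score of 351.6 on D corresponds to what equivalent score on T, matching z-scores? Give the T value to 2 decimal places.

z = (351.6 − 200)/66 ≈ 2.297.
T = 379 + z·46 = 379 + (351.6 − 200)·46/66 ≈ 484.66.

T = 484.66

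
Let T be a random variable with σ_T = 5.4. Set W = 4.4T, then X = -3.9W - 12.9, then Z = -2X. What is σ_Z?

σ_W = |4.4|·5.4 = 23.76.
σ_X = |-3.9|·23.76 = 92.664.
σ_Z = |-2|·92.664 = 185.328.

σ_Z = 185.328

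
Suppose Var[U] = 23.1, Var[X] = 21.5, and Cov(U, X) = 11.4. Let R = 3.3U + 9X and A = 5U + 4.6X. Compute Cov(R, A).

Cov(R, A) = 1957.302

By bilinearity, Cov(R, A) = ac·Var[U] + bd·Var[X] + (ad+bc)·Cov(U, X), with a=3.3, b=9, c=5, d=4.6.
ac·Var[U] = 3.3·5·23.1 = 381.15
bd·Var[X] = 9·4.6·21.5 = 890.1
(ad+bc)·Cov(U, X) = (60.18)·11.4 = 686.052
Cov(R, A) = 381.15 + 890.1 + 686.052 = 1957.302.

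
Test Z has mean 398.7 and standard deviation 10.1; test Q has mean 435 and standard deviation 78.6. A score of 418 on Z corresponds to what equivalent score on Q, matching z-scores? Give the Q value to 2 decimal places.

Q = 585.20

z = (418 − 398.7)/10.1 ≈ 1.9109.
Q = 435 + z·78.6 = 435 + (418 − 398.7)·78.6/10.1 ≈ 585.20.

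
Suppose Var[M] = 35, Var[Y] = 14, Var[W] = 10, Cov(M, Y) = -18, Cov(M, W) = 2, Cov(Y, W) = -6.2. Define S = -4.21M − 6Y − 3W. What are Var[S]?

Var[S] = a²·Var[M] + b²·Var[Y] + c²·Var[W] + 2ab·Cov(M, Y) + 2ac·Cov(M, W) + 2bc·Cov(Y, W), with a = -4.21, b = -6, c = -3.
= 620.3435 + 504 + 90 + (-909.36) + 50.52 + (-223.2)
= 132.3035.

Var[S] = 132.3035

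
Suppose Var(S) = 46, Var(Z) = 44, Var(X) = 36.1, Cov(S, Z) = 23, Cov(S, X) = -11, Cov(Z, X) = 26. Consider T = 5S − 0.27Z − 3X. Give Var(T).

Var(T) = 1788.1276

Var(T) = a²·Var(S) + b²·Var(Z) + c²·Var(X) + 2ab·Cov(S, Z) + 2ac·Cov(S, X) + 2bc·Cov(Z, X), with a = 5, b = -0.27, c = -3.
= 1150 + 3.2076 + 324.9 + (-62.1) + 330 + 42.12
= 1788.1276.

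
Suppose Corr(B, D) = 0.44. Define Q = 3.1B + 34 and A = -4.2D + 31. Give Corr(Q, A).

Corr(Q, A) = -0.44

Linear rescalings preserve |correlation|; the slopes 3.1 and -4.2 have opposite signs, so the correlation flips sign: Corr(Q, A) = −Corr(B, D) = -0.44.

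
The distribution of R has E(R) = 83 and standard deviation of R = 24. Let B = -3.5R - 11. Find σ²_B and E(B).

σ²_B = 7056, E(B) = -301.5

B = -3.5R - 11 is linear with a = -3.5, b = -11.
σ²_R = 24² = 576.
σ²_B = a²·σ²_R = (-3.5)²·576 = 7056 (the additive constant -11 does not affect variance).
E(B) = a·E(R) + b = (-3.5)·83 + (-11) = -301.5.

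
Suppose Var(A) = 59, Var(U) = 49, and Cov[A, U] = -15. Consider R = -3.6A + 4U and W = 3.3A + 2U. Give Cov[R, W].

Cov[R, W] = -398.92

By bilinearity, Cov[R, W] = ac·Var(A) + bd·Var(U) + (ad+bc)·Cov[A, U], with a=-3.6, b=4, c=3.3, d=2.
ac·Var(A) = (-3.6)·3.3·59 = -700.92
bd·Var(U) = 4·2·49 = 392
(ad+bc)·Cov[A, U] = (6)·(-15) = -90
Cov[R, W] = -700.92 + 392 + (-90) = -398.92.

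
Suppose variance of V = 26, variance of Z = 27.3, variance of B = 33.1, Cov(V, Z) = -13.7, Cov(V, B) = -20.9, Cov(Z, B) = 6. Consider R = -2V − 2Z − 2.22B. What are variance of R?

variance of R = 134.41804

variance of R = a²·variance of V + b²·variance of Z + c²·variance of B + 2ab·Cov(V, Z) + 2ac·Cov(V, B) + 2bc·Cov(Z, B), with a = -2, b = -2, c = -2.22.
= 104 + 109.2 + 163.13004 + (-109.6) + (-185.592) + 53.28
= 134.41804.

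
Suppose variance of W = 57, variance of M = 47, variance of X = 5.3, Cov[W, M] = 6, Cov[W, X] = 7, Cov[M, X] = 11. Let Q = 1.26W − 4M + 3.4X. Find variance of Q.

variance of Q = 604.0572

variance of Q = a²·variance of W + b²·variance of M + c²·variance of X + 2ab·Cov[W, M] + 2ac·Cov[W, X] + 2bc·Cov[M, X], with a = 1.26, b = -4, c = 3.4.
= 90.4932 + 752 + 61.268 + (-60.48) + 59.976 + (-299.2)
= 604.0572.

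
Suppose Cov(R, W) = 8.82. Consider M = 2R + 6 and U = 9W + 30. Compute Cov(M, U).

Cov(M, U) = a·c·Cov(R, W) = 2·9·8.82 = 158.76. Additive constants drop out.

Cov(M, U) = 158.76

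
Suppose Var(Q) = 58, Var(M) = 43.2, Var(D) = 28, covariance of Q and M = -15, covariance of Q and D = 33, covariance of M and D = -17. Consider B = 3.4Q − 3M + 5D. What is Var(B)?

Var(B) = a²·Var(Q) + b²·Var(M) + c²·Var(D) + 2ab·covariance of Q and M + 2ac·covariance of Q and D + 2bc·covariance of M and D, with a = 3.4, b = -3, c = 5.
= 670.48 + 388.8 + 700 + 306 + 1122 + 510
= 3697.28.

Var(B) = 3697.28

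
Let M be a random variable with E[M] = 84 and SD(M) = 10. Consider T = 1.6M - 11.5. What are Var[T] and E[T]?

Var[T] = 256, E[T] = 122.9

T = 1.6M - 11.5 is linear with a = 1.6, b = -11.5.
Var[M] = 10² = 100.
Var[T] = a²·Var[M] = 1.6²·100 = 256 (the additive constant -11.5 does not affect variance).
E[T] = a·E[M] + b = 1.6·84 + (-11.5) = 122.9.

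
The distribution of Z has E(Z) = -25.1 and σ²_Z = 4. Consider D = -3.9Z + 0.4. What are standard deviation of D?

D = -3.9Z + 0.4 is linear with a = -3.9, b = 0.4.
standard deviation of Z = √4 = 2.
standard deviation of D = |a|·standard deviation of Z = |-3.9|·2 = 7.8.

standard deviation of D = 7.8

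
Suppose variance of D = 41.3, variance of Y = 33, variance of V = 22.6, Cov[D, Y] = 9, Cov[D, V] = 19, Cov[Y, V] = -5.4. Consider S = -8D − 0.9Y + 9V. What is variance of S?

variance of S = 1981.61

variance of S = a²·variance of D + b²·variance of Y + c²·variance of V + 2ab·Cov[D, Y] + 2ac·Cov[D, V] + 2bc·Cov[Y, V], with a = -8, b = -0.9, c = 9.
= 2643.2 + 26.73 + 1830.6 + 129.6 + (-2736) + 87.48
= 1981.61.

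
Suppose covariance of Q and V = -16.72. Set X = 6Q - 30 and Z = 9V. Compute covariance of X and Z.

covariance of X and Z = a·c·covariance of Q and V = 6·9·(-16.72) = -902.88. Additive constants drop out.

covariance of X and Z = -902.88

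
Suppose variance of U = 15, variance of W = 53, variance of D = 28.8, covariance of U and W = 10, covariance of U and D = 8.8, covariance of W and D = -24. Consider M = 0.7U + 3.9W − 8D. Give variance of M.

variance of M = 4110.32

variance of M = a²·variance of U + b²·variance of W + c²·variance of D + 2ab·covariance of U and W + 2ac·covariance of U and D + 2bc·covariance of W and D, with a = 0.7, b = 3.9, c = -8.
= 7.35 + 806.13 + 1843.2 + 54.6 + (-98.56) + 1497.6
= 4110.32.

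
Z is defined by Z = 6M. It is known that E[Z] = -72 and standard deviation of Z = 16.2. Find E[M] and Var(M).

From Z = 6M: E[Z] = a·E[M] + b, so E[M] = (E[Z] − b)/a = (-72 − 0)/6 = -12.
Var(Z) = 16.2² = 262.44.
Var(Z) = a²·Var(M), so Var(M) = 262.44/6² = 7.29.

E[M] = -12, Var(M) = 7.29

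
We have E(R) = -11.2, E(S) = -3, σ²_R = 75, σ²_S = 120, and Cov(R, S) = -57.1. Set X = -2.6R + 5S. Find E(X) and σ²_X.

E(X) = 14.12, σ²_X = 4991.6

E(X) = (-2.6)·E(R) + 5·E(S) = (-2.6)·(-11.2) + 5·(-3) = 14.12.
σ²_X = a²·σ²_R + b²·σ²_S + 2ab·Cov(R, S) with a = -2.6, b = 5.
= (-2.6)²·75 + 5²·120 + 2·(-2.6)·5·(-57.1)
= 507 + 3000 + 1484.6 = 4991.6.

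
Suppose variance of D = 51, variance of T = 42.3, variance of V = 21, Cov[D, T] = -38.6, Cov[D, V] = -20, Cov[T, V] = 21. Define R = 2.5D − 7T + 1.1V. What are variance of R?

variance of R = a²·variance of D + b²·variance of T + c²·variance of V + 2ab·Cov[D, T] + 2ac·Cov[D, V] + 2bc·Cov[T, V], with a = 2.5, b = -7, c = 1.1.
= 318.75 + 2072.7 + 25.41 + 1351 + (-110) + (-323.4)
= 3334.46.

variance of R = 3334.46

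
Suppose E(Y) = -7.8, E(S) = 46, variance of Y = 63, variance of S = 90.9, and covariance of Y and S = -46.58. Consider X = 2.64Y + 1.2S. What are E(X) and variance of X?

E(X) = 34.608, variance of X = 274.84992

E(X) = 2.64·E(Y) + 1.2·E(S) = 2.64·(-7.8) + 1.2·46 = 34.608.
variance of X = a²·variance of Y + b²·variance of S + 2ab·covariance of Y and S with a = 2.64, b = 1.2.
= 2.64²·63 + 1.2²·90.9 + 2·2.64·1.2·(-46.58)
= 439.0848 + 130.896 + (-295.13088) = 274.84992.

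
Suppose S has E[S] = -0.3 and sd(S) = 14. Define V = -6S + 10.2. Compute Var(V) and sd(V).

Var(V) = 7056, sd(V) = 84

V = -6S + 10.2 is linear with a = -6, b = 10.2.
Var(S) = 14² = 196.
Var(V) = a²·Var(S) = (-6)²·196 = 7056 (the additive constant 10.2 does not affect variance).
sd(V) = |a|·sd(S) = |-6|·14 = 84.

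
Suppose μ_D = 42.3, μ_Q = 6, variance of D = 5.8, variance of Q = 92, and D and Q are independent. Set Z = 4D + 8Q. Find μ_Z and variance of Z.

μ_Z = 217.2, variance of Z = 5980.8

μ_Z = 4·μ_D + 8·μ_Q = 4·42.3 + 8·6 = 217.2.
variance of Z = a²·variance of D + b²·variance of Q + 2ab·covariance of D and Q with a = 4, b = 8.
Independence gives covariance of D and Q = 0.
= 4²·5.8 + 8²·92 + 2·4·8·0
= 92.8 + 5888 + 0 = 5980.8.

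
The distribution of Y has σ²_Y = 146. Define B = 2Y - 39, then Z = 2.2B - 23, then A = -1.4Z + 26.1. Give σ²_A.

σ²_B = 2²·146 = 584.
σ²_Z = 2.2²·584 = 2826.56.
σ²_A = (-1.4)²·2826.56 = 5540.0576.

σ²_A = 5540.0576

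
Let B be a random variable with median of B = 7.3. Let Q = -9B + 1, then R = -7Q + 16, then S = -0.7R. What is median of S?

median of S = -328.23

median of Q = (-9)·7.3 + 1 = -64.7.
median of R = (-7)·(-64.7) + 16 = 468.9.
median of S = (-0.7)·468.9 = -328.23.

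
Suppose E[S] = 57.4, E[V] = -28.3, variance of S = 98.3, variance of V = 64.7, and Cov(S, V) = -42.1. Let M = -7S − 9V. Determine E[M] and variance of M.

E[M] = (-7)·E[S] + (-9)·E[V] = (-7)·57.4 + (-9)·(-28.3) = -147.1.
variance of M = a²·variance of S + b²·variance of V + 2ab·Cov(S, V) with a = -7, b = -9.
= (-7)²·98.3 + (-9)²·64.7 + 2·(-7)·(-9)·(-42.1)
= 4816.7 + 5240.7 + (-5304.6) = 4752.8.

E[M] = -147.1, variance of M = 4752.8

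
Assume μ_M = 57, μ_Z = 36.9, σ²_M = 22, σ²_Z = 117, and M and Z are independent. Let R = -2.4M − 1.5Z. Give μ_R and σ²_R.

μ_R = -192.15, σ²_R = 389.97

μ_R = (-2.4)·μ_M + (-1.5)·μ_Z = (-2.4)·57 + (-1.5)·36.9 = -192.15.
σ²_R = a²·σ²_M + b²·σ²_Z + 2ab·covariance of M and Z with a = -2.4, b = -1.5.
Independence gives covariance of M and Z = 0.
= (-2.4)²·22 + (-1.5)²·117 + 2·(-2.4)·(-1.5)·0
= 126.72 + 263.25 + 0 = 389.97.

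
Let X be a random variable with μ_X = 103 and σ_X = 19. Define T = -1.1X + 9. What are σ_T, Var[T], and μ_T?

σ_T = 20.9, Var[T] = 436.81, μ_T = -104.3

T = -1.1X + 9 is linear with a = -1.1, b = 9.
σ_T = |a|·σ_X = |-1.1|·19 = 20.9.
Var[X] = 19² = 361.
Var[T] = a²·Var[X] = (-1.1)²·361 = 436.81 (the additive constant 9 does not affect variance).
μ_T = a·μ_X + b = (-1.1)·103 + 9 = -104.3.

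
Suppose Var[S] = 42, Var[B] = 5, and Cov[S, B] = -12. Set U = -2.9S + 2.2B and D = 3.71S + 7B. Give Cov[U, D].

Cov[U, D] = -229.222

By bilinearity, Cov[U, D] = ac·Var[S] + bd·Var[B] + (ad+bc)·Cov[S, B], with a=-2.9, b=2.2, c=3.71, d=7.
ac·Var[S] = (-2.9)·3.71·42 = -451.878
bd·Var[B] = 2.2·7·5 = 77
(ad+bc)·Cov[S, B] = (-12.138)·(-12) = 145.656
Cov[U, D] = -451.878 + 77 + 145.656 = -229.222.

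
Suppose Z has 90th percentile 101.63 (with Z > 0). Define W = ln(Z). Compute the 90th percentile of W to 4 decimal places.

ln(Z) is increasing, so P_{90}(W) = g(P_{90}(Z)) ≈ 4.6213.

90th percentile of W = 4.6213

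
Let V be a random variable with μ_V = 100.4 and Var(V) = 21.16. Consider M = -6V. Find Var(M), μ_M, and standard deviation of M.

M = -6V is linear with a = -6, b = 0.
Var(M) = a²·Var(V) = (-6)²·21.16 = 761.76.
μ_M = a·μ_V + b = (-6)·100.4 = -602.4.
standard deviation of V = √21.16 = 4.6.
standard deviation of M = |a|·standard deviation of V = |-6|·4.6 = 27.6.

Var(M) = 761.76, μ_M = -602.4, standard deviation of M = 27.6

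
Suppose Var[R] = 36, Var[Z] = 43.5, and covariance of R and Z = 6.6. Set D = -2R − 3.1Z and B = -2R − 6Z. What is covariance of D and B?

By bilinearity, covariance of D and B = ac·Var[R] + bd·Var[Z] + (ad+bc)·covariance of R and Z, with a=-2, b=-3.1, c=-2, d=-6.
ac·Var[R] = (-2)·(-2)·36 = 144
bd·Var[Z] = (-3.1)·(-6)·43.5 = 809.1
(ad+bc)·covariance of R and Z = (18.2)·6.6 = 120.12
covariance of D and B = 144 + 809.1 + 120.12 = 1073.22.

covariance of D and B = 1073.22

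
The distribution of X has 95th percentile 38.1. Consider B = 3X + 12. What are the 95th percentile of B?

95th percentile of B = 126.3

Since a = 3 > 0 the transformation is increasing, so the 95th percentile of B = a·(P_{95} of X) + b = 3·38.1 + 12 = 126.3.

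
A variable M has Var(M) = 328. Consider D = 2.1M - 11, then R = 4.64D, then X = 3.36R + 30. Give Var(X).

Var(D) = 2.1²·328 = 1446.48.
Var(R) = 4.64²·1446.48 = 31142.135808.
Var(X) = 3.36²·31142.135808 = 351582.2564179968.

Var(X) = 351582.2564179968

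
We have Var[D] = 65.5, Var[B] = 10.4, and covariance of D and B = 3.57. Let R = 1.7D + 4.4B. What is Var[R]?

Var[R] = 444.0462

Var[R] = a²·Var[D] + b²·Var[B] + 2ab·covariance of D and B with a = 1.7, b = 4.4.
= 1.7²·65.5 + 4.4²·10.4 + 2·1.7·4.4·3.57
= 189.295 + 201.344 + 53.4072 = 444.0462.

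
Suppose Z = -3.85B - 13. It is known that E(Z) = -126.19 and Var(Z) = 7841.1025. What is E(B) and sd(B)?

From Z = -3.85B - 13: E(Z) = a·E(B) + b, so E(B) = (E(Z) − b)/a = (-126.19 − (-13))/(-3.85) = 29.4.
sd(Z) = √7841.1025 = 88.55.
sd(Z) = |a|·sd(B), so sd(B) = 88.55/|-3.85| = 23.

E(B) = 29.4, sd(B) = 23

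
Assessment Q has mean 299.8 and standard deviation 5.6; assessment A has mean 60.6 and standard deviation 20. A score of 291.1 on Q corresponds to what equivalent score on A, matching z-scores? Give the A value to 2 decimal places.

A = 29.53

z = (291.1 − 299.8)/5.6 ≈ -1.5536.
A = 60.6 + z·20 = 60.6 + (291.1 − 299.8)·20/5.6 ≈ 29.53.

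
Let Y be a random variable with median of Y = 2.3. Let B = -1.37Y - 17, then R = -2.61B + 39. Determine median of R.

median of R = 91.59411

median of B = (-1.37)·2.3 + (-17) = -20.151.
median of R = (-2.61)·(-20.151) + 39 = 91.59411.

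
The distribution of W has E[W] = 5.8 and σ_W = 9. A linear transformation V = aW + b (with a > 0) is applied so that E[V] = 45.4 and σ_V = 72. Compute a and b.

a = 8, b = -1

σ_V = a·σ_W (a > 0), so a = 72/9 = 8.
E[V] = a·E[W] + b, so b = 45.4 − 8·5.8 = -1.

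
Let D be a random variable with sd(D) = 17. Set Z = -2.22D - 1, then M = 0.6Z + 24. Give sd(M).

sd(Z) = |-2.22|·17 = 37.74.
sd(M) = |0.6|·37.74 = 22.644.

sd(M) = 22.644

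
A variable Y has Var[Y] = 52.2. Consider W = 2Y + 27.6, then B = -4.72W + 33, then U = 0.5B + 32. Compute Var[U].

Var[W] = 2²·52.2 = 208.8.
Var[B] = (-4.72)²·208.8 = 4651.72992.
Var[U] = 0.5²·4651.72992 = 1162.93248.

Var[U] = 1162.93248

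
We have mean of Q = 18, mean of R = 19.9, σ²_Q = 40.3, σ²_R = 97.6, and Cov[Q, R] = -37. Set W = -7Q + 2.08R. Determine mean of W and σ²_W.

mean of W = -84.608, σ²_W = 3474.39664

mean of W = (-7)·mean of Q + 2.08·mean of R = (-7)·18 + 2.08·19.9 = -84.608.
σ²_W = a²·σ²_Q + b²·σ²_R + 2ab·Cov[Q, R] with a = -7, b = 2.08.
= (-7)²·40.3 + 2.08²·97.6 + 2·(-7)·2.08·(-37)
= 1974.7 + 422.25664 + 1077.44 = 3474.39664.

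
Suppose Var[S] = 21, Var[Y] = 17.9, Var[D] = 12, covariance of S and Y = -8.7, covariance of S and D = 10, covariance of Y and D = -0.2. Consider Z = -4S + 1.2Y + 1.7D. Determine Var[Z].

Var[Z] = 343.16

Var[Z] = a²·Var[S] + b²·Var[Y] + c²·Var[D] + 2ab·covariance of S and Y + 2ac·covariance of S and D + 2bc·covariance of Y and D, with a = -4, b = 1.2, c = 1.7.
= 336 + 25.776 + 34.68 + 83.52 + (-136) + (-0.816)
= 343.16.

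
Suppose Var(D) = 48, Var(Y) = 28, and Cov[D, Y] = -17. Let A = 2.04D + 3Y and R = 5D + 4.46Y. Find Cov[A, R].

By bilinearity, Cov[A, R] = ac·Var(D) + bd·Var(Y) + (ad+bc)·Cov[D, Y], with a=2.04, b=3, c=5, d=4.46.
ac·Var(D) = 2.04·5·48 = 489.6
bd·Var(Y) = 3·4.46·28 = 374.64
(ad+bc)·Cov[D, Y] = (24.0984)·(-17) = -409.6728
Cov[A, R] = 489.6 + 374.64 + (-409.6728) = 454.5672.

Cov[A, R] = 454.5672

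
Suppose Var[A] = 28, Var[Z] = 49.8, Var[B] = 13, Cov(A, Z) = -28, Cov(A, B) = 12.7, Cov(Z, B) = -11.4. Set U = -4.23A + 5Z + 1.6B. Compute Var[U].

Var[U] = a²·Var[A] + b²·Var[Z] + c²·Var[B] + 2ab·Cov(A, Z) + 2ac·Cov(A, B) + 2bc·Cov(Z, B), with a = -4.23, b = 5, c = 1.6.
= 501.0012 + 1245 + 33.28 + 1184.4 + (-171.9072) + (-182.4)
= 2609.374.

Var[U] = 2609.374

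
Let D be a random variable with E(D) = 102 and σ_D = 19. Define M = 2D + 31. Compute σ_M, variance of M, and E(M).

σ_M = 38, variance of M = 1444, E(M) = 235

M = 2D + 31 is linear with a = 2, b = 31.
σ_M = |a|·σ_D = |2|·19 = 38.
variance of D = 19² = 361.
variance of M = a²·variance of D = 2²·361 = 1444 (the additive constant 31 does not affect variance).
E(M) = a·E(D) + b = 2·102 + 31 = 235.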